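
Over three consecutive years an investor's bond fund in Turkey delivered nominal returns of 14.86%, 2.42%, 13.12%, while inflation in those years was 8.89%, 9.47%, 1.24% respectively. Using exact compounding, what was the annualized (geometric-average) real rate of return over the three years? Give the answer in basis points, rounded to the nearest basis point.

331 basis points

Nominal growth factor = 1.1486 × 1.0242 × 1.1312 = 1.33073929
Price-level growth factor = 1.0889 × 1.0947 × 1.0124 = 1.20679986
Real growth factor = 1.33073929 / 1.20679986 = 1.10270090
Annualized real rate = 1.10270090^(1/3) − 1 = 3.3124% → 331 basis points.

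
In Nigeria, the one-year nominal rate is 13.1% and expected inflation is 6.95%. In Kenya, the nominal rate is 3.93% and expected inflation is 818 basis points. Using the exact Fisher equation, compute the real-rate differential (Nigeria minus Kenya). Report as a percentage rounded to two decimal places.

Nigeria: (1 + 0.1310)/(1 + 0.0695) − 1 = 5.7504%
Kenya: (1 + 0.0393)/(1 + 0.0818) − 1 = -3.9286%
Differential = 5.7504% − (-3.9286%) = 9.6790% → 9.68%.

9.68%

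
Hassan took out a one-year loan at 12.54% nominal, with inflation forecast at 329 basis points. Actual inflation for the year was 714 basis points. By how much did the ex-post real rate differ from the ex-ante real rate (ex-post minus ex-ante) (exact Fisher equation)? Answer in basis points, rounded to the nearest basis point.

-392 basis points

Ex-ante: (1 + 0.1254)/(1 + 0.0329) − 1 = 8.9554%
Ex-post: (1 + 0.1254)/(1 + 0.0714) − 1 = 5.0401%
Difference (ex-post − ex-ante) = -3.9152% → -392 basis points.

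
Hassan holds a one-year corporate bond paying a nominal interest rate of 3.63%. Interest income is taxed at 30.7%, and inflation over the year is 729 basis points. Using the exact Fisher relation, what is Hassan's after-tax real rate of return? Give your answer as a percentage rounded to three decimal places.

After-tax nominal return = 3.63% × (1 − 0.307) = 2.51559%.
1 + r = 1.0251559 / 1.07290 = 0.955500
After-tax real rate = 0.955500 − 1 → -4.450%.

-4.450%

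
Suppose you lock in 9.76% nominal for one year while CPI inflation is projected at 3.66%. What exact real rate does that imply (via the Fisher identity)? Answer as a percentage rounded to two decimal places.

5.88%

By the Fisher identity, 1 + r = (1 + i)/(1 + π).
1 + r = 1.09760 / 1.03660 = 1.058846
r = 1.058846 − 1 = 5.8846%, i.e. 5.88%.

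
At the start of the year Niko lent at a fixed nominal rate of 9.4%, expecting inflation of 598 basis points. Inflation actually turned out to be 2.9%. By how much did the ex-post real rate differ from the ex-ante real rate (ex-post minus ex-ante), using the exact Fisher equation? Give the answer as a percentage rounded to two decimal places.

3.09%

Ex-ante: (1 + 0.0940)/(1 + 0.0598) − 1 = 3.2270%
Ex-post: (1 + 0.0940)/(1 + 0.0290) − 1 = 6.3168%
Difference (ex-post − ex-ante) = 3.0898% → 3.09%.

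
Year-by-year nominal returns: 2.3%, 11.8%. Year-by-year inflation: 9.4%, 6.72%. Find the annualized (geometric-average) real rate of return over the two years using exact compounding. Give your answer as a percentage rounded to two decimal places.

-1.02%

Nominal growth factor = 1.0230 × 1.1180 = 1.14371400
Price-level growth factor = 1.0940 × 1.0672 = 1.16751680
Real growth factor = 1.14371400 / 1.16751680 = 0.97961246
Annualized real rate = 0.97961246^(1/2) − 1 = -1.0246% → -1.02%.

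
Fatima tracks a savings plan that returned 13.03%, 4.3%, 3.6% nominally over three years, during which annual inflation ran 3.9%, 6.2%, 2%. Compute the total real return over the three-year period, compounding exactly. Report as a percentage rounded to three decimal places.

Compound the nominal returns: 1.1303 × 1.0430 × 1.0360 = 1.221343.
Compound inflation: 1.0390 × 1.0620 × 1.0200 = 1.125486.
Deflate: 1.221343 / 1.125486 = 1.085169.
Total real return = 1.085169 − 1 → 8.517%.

8.517%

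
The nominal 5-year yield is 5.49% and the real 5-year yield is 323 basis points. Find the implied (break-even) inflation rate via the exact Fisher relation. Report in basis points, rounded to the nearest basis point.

(1 + π) = (1 + i)/(1 + r) = 1.05490 / 1.03230 = 1.021893
Break-even inflation = 1.021893 − 1 → 219 basis points.

219 basis points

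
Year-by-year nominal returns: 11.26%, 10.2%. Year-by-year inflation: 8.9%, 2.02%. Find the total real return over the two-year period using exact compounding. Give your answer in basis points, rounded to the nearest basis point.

Compound the nominal returns: 1.1126 × 1.1020 = 1.226085.
Compound inflation: 1.0890 × 1.0202 = 1.110998.
Deflate: 1.226085 / 1.110998 = 1.103589.
Total real return = 1.103589 − 1 → 1036 basis points.

1036 basis points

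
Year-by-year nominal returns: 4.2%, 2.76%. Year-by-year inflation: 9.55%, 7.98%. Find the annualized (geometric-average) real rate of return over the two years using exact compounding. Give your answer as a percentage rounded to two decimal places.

Compound the nominal returns: 1.0420 × 1.0276 = 1.07075920.
Compound inflation: 1.0955 × 1.0798 = 1.18292090.
Deflate: 1.07075920 / 1.18292090 = 0.90518242.
Annualized real rate = 0.90518242^(1/2) − 1 = -4.8589% → -4.86%.

-4.86%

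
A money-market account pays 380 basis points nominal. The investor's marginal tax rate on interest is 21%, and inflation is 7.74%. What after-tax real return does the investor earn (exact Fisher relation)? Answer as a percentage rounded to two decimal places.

After-tax nominal return = 3.8% × (1 − 0.21) = 3.0020%.
1 + r = 1.03002 / 1.07740 = 0.956024
After-tax real rate = 0.956024 − 1 → -4.40%.

-4.40%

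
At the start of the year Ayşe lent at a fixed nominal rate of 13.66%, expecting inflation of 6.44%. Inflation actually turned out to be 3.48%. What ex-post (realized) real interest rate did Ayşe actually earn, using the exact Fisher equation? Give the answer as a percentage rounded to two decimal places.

9.84%

Ex-post: (1 + 0.1366)/(1 + 0.0348) − 1 = 9.8376%
So the realized real rate is 9.84%.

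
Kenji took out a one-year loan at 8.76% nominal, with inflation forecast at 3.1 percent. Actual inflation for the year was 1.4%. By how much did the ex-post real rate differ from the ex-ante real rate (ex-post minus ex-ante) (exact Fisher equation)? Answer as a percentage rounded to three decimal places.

1.769%

Ex-ante: (1 + 0.0876)/(1 + 0.0310) − 1 = 5.4898%
Ex-post: (1 + 0.0876)/(1 + 0.0140) − 1 = 7.2584%
Difference (ex-post − ex-ante) = 1.7686% → 1.769%.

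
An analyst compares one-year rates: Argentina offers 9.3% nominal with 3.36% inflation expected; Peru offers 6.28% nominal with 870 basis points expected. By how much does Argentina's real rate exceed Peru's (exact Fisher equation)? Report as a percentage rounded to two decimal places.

7.97%

Argentina: (1 + 0.0930)/(1 + 0.0336) − 1 = 5.7469%
Peru: (1 + 0.0628)/(1 + 0.0870) − 1 = -2.2263%
Differential = 5.7469% − (-2.2263%) = 7.9732% → 7.97%.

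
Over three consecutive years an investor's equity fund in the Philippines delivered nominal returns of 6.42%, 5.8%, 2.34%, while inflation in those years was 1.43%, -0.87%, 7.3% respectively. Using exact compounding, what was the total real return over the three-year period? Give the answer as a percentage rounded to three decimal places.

Compound the nominal returns: 1.0642 × 1.0580 × 1.0234 = 1.152270.
Compound inflation: 1.0143 × 0.9913 × 1.0730 = 1.078875.
Deflate: 1.152270 / 1.078875 = 1.068029.
Total real return = 1.068029 − 1 → 6.803%.

6.803%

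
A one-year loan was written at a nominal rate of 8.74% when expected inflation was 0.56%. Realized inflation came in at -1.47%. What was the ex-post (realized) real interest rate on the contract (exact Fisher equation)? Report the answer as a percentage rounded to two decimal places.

10.36%

Ex-post: (1 + 0.0874)/(1 − 0.0147) − 1 = 10.3623%
So the realized real rate is 10.36%.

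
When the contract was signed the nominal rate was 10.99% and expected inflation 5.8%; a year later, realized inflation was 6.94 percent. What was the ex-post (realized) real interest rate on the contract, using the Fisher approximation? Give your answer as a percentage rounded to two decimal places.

Ex-post: 10.99% − 6.94% = 4.050%
So the realized real rate is 4.05%.

4.05%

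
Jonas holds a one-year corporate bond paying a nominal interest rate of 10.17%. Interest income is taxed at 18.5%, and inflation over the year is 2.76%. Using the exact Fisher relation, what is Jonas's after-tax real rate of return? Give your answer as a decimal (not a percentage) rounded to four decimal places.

After-tax nominal return = 10.17% × (1 − 0.185) = 8.28855%.
1 + r = 1.0828855 / 1.02760 = 1.053801
After-tax real rate = 1.053801 − 1 → 0.0538.

0.0538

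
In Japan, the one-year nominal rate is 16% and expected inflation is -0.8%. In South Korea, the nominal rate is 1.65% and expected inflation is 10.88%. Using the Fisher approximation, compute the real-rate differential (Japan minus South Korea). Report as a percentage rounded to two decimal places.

Japan: 16% − (-0.8%) = 16.800%
South Korea: 1.65% − 10.88% = -9.230%
Differential = 26.030% → 26.03%.

26.03%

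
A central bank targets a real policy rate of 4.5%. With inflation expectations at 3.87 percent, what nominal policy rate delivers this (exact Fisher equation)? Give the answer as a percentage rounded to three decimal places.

8.544%

(1 + i) = (1 + r)(1 + π) = 1.04500 × 1.03870 = 1.0854415
i = 1.0854415 − 1, so the required nominal rate is 8.544%.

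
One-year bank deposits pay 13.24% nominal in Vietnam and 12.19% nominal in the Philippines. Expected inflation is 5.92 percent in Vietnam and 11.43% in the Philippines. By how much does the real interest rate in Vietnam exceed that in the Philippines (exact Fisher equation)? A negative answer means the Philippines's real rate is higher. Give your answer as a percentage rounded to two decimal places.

Vietnam: (1 + 0.1324)/(1 + 0.0592) − 1 = 6.9109%
The Philippines: (1 + 0.1219)/(1 + 0.1143) − 1 = 0.6820%
Differential = 6.9109% − 0.6820% = 6.2288% → 6.23%.

6.23%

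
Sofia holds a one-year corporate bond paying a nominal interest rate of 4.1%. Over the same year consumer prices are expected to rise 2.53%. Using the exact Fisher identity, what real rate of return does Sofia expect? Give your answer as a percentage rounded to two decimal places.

1.53%

By the Fisher identity, 1 + r = (1 + i)/(1 + π).
1 + r = 1.04100 / 1.02530 = 1.015313
r = 1.015313 − 1 = 1.5313%, i.e. 1.53%.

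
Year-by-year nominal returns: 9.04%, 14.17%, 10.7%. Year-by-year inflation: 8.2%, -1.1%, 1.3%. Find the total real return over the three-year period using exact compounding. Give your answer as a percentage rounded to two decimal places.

27.13%

Compound the nominal returns: 1.0904 × 1.1417 × 1.1070 = 1.378115.
Compound inflation: 1.0820 × 0.9890 × 1.0130 = 1.084009.
Deflate: 1.378115 / 1.084009 = 1.271313.
Total real return = 1.271313 − 1 → 27.13%.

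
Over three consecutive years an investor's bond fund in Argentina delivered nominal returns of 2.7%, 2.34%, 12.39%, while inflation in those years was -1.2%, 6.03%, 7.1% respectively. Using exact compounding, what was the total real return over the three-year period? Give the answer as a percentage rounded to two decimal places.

5.29%

Nominal growth factor = 1.0270 × 1.0234 × 1.1239 = 1.181255
Price-level growth factor = 0.9880 × 1.0603 × 1.0710 = 1.121954
Real growth factor = 1.181255 / 1.121954 = 1.052854
Total real return = 1.052854 − 1 → 5.29%.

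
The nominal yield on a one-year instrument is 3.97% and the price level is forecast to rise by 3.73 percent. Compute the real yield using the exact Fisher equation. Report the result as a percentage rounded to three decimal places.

0.231%

By the Fisher relation, 1 + r = (1 + i)/(1 + π).
1 + r = 1.03970 / 1.03730 = 1.002314
r = 1.002314 − 1 = 0.2314%, i.e. 0.231%.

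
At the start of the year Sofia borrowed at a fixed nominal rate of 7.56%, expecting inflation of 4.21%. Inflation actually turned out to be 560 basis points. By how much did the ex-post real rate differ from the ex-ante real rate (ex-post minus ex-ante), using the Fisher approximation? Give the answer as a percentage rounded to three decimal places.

-1.390%

Ex-ante: 7.56% − 4.21% = 3.350%
Ex-post: 7.56% − 5.6% = 1.960%
Difference (ex-post − ex-ante) = -1.3900% → -1.390%.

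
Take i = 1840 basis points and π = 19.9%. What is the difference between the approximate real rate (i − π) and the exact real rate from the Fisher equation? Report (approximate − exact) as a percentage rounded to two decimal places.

-0.25%

Approximate: r ≈ 18.400% − 19.900% = -1.5000%
Exact: (1 + 0.1840)/(1 + 0.1990) − 1 = -1.2510%
Error = -1.5000% − (-1.2510%) = -0.2490% → -0.25%.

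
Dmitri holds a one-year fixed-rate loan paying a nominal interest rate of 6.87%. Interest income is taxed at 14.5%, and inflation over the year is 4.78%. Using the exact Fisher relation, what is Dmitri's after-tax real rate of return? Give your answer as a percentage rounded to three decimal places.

1.044%

After-tax nominal return = 6.87% × (1 − 0.145) = 5.87385%.
1 + r = 1.0587385 / 1.04780 = 1.010439
After-tax real rate = 1.010439 − 1 → 1.044%.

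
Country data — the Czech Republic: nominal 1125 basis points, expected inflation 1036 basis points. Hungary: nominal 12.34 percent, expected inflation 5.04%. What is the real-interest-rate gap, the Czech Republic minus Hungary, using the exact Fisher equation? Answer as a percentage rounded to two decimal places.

The Czech Republic: (1 + 0.1125)/(1 + 0.1036) − 1 = 0.8065%
Hungary: (1 + 0.1234)/(1 + 0.0504) − 1 = 6.9497%
Differential = 0.8065% − 6.9497% = -6.1433% → -6.14%.

-6.14%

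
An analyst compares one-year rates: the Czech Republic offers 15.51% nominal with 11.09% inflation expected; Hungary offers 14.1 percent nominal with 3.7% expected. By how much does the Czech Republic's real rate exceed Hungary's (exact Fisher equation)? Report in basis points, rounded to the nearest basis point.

-605 basis points

The Czech Republic: (1 + 0.1551)/(1 + 0.1109) − 1 = 3.9788%
Hungary: (1 + 0.1410)/(1 + 0.0370) − 1 = 10.0289%
Differential = 3.9788% − 10.0289% = -6.0502% → -605 basis points.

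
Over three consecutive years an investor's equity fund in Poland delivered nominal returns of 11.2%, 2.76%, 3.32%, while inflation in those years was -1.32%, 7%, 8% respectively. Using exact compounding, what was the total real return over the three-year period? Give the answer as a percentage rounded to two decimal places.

Nominal growth factor = 1.1120 × 1.0276 × 1.0332 = 1.180629
Price-level growth factor = 0.9868 × 1.0700 × 1.0800 = 1.140346
Real growth factor = 1.180629 / 1.140346 = 1.035325
Total real return = 1.035325 − 1 → 3.53%.

3.53%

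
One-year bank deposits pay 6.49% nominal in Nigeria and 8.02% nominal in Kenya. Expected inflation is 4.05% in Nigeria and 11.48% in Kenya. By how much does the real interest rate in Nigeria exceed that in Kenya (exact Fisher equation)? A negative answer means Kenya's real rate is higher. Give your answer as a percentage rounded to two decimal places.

5.45%

Nigeria: (1 + 0.0649)/(1 + 0.0405) − 1 = 2.3450%
Kenya: (1 + 0.0802)/(1 + 0.1148) − 1 = -3.1037%
Differential = 2.3450% − (-3.1037%) = 5.4487% → 5.45%.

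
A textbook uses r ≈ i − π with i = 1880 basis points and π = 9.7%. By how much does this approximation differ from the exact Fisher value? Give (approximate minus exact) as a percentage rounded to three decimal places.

Approximate: r ≈ 18.800% − 9.700% = 9.1000%
Exact: (1 + 0.1880)/(1 + 0.0970) − 1 = 8.2954%
Error = 9.1000% − 8.2954% = 0.8046% → 0.805%.

0.805%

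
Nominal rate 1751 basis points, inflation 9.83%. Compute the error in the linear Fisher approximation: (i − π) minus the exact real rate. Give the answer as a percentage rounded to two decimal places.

0.69%

Approximate: r ≈ 17.510% − 9.830% = 7.6800%
Exact: (1 + 0.1751)/(1 + 0.0983) − 1 = 6.9926%
Error = 7.6800% − 6.9926% = 0.6874% → 0.69%.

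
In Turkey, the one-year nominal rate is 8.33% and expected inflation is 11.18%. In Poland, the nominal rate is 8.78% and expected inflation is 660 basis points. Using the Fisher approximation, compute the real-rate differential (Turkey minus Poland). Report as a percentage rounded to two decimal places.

-5.03%

Turkey: 8.33% − 11.18% = -2.850%
Poland: 8.78% − 6.6% = 2.180%
Differential = -5.030% → -5.03%.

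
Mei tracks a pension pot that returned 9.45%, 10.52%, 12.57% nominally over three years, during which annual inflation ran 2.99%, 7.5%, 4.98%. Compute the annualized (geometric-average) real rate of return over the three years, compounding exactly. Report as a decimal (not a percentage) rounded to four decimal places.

Compound the nominal returns: 1.0945 × 1.1052 × 1.1257 = 1.36169332.
Compound inflation: 1.0299 × 1.0750 × 1.0498 = 1.16227820.
Deflate: 1.36169332 / 1.16227820 = 1.17157263.
Annualized real rate = 1.17157263^(1/3) − 1 = 5.4200% → 0.0542.

0.0542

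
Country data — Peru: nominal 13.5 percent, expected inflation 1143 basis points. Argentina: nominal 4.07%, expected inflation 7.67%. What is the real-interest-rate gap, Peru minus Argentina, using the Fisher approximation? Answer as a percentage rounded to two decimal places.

5.67%

Peru: 13.5% − 11.43% = 2.070%
Argentina: 4.07% − 7.67% = -3.600%
Differential = 5.670% → 5.67%.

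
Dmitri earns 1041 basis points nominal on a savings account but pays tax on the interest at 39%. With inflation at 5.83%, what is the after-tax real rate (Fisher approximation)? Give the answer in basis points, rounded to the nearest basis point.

52 basis points

After-tax nominal return = 10.41% × (1 − 0.39) = 6.3501%.
r ≈ 6.3501% − 5.83% → 52 basis points.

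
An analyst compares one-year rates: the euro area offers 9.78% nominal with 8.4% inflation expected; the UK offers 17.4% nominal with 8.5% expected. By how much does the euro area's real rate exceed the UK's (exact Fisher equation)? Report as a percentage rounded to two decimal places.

-6.93%

The euro area: (1 + 0.0978)/(1 + 0.0840) − 1 = 1.2731%
The UK: (1 + 0.1740)/(1 + 0.0850) − 1 = 8.2028%
Differential = 1.2731% − 8.2028% = -6.9297% → -6.93%.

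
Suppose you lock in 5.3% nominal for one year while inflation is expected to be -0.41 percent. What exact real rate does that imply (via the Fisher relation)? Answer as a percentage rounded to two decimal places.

By the Fisher relation, 1 + r = (1 + i)/(1 + π).
1 + r = 1.05300 / 0.99590 = 1.057335
r = 1.057335 − 1 = 5.7335%, i.e. 5.73%.

5.73%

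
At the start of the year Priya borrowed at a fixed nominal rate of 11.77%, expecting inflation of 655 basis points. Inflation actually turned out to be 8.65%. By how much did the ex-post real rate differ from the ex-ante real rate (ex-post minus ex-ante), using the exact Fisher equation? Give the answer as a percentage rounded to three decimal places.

Ex-ante: (1 + 0.1177)/(1 + 0.0655) − 1 = 4.899108%
Ex-post: (1 + 0.1177)/(1 + 0.0865) − 1 = 2.871606%
Difference (ex-post − ex-ante) = -2.027502% → -2.028%.

-2.028%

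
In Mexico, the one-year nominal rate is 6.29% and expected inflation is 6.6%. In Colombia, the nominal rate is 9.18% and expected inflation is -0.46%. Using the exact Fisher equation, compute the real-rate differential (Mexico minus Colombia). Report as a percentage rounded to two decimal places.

-9.98%

Mexico: (1 + 0.0629)/(1 + 0.0660) − 1 = -0.2908%
Colombia: (1 + 0.0918)/(1 − 0.0046) − 1 = 9.6845%
Differential = -0.2908% − 9.6845% = -9.9754% → -9.98%.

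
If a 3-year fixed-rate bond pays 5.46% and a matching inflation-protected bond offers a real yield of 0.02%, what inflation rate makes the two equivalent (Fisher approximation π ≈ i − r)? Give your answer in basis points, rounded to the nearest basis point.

544 basis points

π ≈ i − r = 5.46% − 0.02% → 544 basis points.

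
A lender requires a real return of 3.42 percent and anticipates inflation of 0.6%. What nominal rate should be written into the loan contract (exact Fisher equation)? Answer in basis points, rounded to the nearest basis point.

(1 + i) = (1 + r)(1 + π) = 1.03420 × 1.00600 = 1.0404052
i = 1.0404052 − 1, so the required nominal rate is 404 basis points.

404 basis points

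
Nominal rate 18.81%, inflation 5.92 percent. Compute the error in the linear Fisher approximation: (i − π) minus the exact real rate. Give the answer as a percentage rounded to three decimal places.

0.720%

Approximate: r ≈ 18.810% − 5.920% = 12.8900%
Exact: (1 + 0.1881)/(1 + 0.0592) − 1 = 12.1696%
Error = 12.8900% − 12.1696% = 0.7204% → 0.720%.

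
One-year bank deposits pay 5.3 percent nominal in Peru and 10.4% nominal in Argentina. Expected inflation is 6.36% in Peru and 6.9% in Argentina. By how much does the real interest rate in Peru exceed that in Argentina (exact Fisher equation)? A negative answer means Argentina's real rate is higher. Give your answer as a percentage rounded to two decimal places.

-4.27%

Peru: (1 + 0.0530)/(1 + 0.0636) − 1 = -0.9966%
Argentina: (1 + 0.1040)/(1 + 0.0690) − 1 = 3.2741%
Differential = -0.9966% − 3.2741% = -4.2707% → -4.27%.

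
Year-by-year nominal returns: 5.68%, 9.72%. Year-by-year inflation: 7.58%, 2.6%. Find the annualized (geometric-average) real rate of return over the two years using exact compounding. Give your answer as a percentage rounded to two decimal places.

Compound the nominal returns: 1.0568 × 1.0972 = 1.15952096.
Compound inflation: 1.0758 × 1.0260 = 1.10377080.
Deflate: 1.15952096 / 1.10377080 = 1.05050882.
Annualized real rate = 1.05050882^(1/2) − 1 = 2.4943% → 2.49%.

2.49%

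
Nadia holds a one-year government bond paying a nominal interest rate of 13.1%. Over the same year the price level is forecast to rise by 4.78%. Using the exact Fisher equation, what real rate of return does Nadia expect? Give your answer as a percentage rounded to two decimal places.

7.94%

By the Fisher equation, 1 + r = (1 + i)/(1 + π).
1 + r = 1.13100 / 1.04780 = 1.079404
r = 1.079404 − 1 = 7.9404%, i.e. 7.94%.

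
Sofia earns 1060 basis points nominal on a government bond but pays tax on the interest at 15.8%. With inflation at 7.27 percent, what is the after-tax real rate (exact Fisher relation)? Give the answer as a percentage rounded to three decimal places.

1.543%

After-tax nominal return = 10.6% × (1 − 0.158) = 8.9252%.
1 + r = 1.089252 / 1.07270 = 1.015430
After-tax real rate = 1.015430 − 1 → 1.543%.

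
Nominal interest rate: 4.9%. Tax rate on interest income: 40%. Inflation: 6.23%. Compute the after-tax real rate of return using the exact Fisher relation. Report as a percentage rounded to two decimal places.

After-tax nominal return = 4.9% × (1 − 0.4) = 2.9400%.
1 + r = 1.02940 / 1.06230 = 0.969029
After-tax real rate = 0.969029 − 1 → -3.10%.

-3.10%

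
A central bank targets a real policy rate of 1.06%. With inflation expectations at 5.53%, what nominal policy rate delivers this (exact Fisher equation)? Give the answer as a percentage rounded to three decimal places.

6.649%

(1 + i) = (1 + r)(1 + π) = 1.01060 × 1.05530 = 1.06648618
i = 1.06648618 − 1, so the required nominal rate is 6.649%.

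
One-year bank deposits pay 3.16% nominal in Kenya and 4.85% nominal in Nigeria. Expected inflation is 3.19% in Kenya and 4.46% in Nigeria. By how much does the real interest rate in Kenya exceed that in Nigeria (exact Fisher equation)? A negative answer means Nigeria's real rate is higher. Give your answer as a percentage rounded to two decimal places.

Kenya: (1 + 0.0316)/(1 + 0.0319) − 1 = -0.0291%
Nigeria: (1 + 0.0485)/(1 + 0.0446) − 1 = 0.3733%
Differential = -0.0291% − 0.3733% = -0.4024% → -0.40%.

-0.40%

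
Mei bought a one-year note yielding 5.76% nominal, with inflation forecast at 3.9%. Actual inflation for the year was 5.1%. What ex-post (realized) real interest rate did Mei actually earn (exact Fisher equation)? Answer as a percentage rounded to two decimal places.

Ex-post: (1 + 0.0576)/(1 + 0.0510) − 1 = 0.6280%
So the realized real rate is 0.63%.

0.63%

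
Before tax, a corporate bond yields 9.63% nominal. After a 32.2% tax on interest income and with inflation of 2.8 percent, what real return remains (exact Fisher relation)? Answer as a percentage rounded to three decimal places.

After-tax nominal return = 9.63% × (1 − 0.322) = 6.52914%.
1 + r = 1.0652914 / 1.02800 = 1.036276
After-tax real rate = 1.036276 − 1 → 3.628%.

3.628%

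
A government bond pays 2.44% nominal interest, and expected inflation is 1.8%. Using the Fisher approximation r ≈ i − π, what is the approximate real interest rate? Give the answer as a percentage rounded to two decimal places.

r ≈ i − π = 2.44% − 1.8% = 0.64%.

0.64%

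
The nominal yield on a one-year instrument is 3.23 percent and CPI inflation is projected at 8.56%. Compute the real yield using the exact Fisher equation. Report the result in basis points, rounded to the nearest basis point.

By the Fisher relation, 1 + r = (1 + i)/(1 + π).
1 + r = 1.03230 / 1.08560 = 0.950903
r = 0.950903 − 1 = -4.9097%, i.e. -491 basis points.

-491 basis points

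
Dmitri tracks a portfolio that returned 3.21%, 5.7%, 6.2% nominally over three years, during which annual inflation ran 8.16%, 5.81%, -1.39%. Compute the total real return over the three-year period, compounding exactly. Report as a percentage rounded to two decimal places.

2.66%

Nominal growth factor = 1.0321 × 1.0570 × 1.0620 = 1.158567
Price-level growth factor = 1.0816 × 1.0581 × 0.9861 = 1.128533
Real growth factor = 1.158567 / 1.128533 = 1.026613
Total real return = 1.026613 − 1 → 2.66%.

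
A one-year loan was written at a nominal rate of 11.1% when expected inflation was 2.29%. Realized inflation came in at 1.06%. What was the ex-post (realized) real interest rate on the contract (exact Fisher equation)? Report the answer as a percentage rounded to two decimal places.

Ex-post: (1 + 0.1110)/(1 + 0.0106) − 1 = 9.9347%
So the realized real rate is 9.93%.

9.93%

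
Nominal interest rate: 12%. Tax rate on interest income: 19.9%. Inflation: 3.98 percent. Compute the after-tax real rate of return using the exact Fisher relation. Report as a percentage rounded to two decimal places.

After-tax nominal return = 12% × (1 − 0.199) = 9.6120%.
1 + r = 1.09612 / 1.03980 = 1.054164
After-tax real rate = 1.054164 − 1 → 5.42%.

5.42%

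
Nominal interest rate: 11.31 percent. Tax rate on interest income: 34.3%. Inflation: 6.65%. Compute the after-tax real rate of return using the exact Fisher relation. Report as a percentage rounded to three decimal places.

After-tax nominal return = 11.31% × (1 − 0.343) = 7.43067%.
1 + r = 1.0743067 / 1.06650 = 1.007320
After-tax real rate = 1.007320 − 1 → 0.732%.

0.732%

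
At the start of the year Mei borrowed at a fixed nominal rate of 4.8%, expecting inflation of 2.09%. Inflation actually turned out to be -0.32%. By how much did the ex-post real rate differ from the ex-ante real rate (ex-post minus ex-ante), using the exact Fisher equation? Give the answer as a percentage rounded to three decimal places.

2.482%

Ex-ante: (1 + 0.0480)/(1 + 0.0209) − 1 = 2.6545%
Ex-post: (1 + 0.0480)/(1 − 0.0032) − 1 = 5.1364%
Difference (ex-post − ex-ante) = 2.4819% → 2.482%.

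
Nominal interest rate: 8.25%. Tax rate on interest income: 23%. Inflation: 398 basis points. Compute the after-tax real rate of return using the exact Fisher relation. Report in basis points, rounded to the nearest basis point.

After-tax nominal return = 8.25% × (1 − 0.23) = 6.3525%.
1 + r = 1.063525 / 1.03980 = 1.022817
After-tax real rate = 1.022817 − 1 → 228 basis points.

228 basis points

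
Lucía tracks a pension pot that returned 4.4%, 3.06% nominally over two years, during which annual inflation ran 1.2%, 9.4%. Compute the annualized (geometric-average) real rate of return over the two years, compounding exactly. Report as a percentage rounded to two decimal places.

-1.42%

Compound the nominal returns: 1.0440 × 1.0306 = 1.07594640.
Compound inflation: 1.0120 × 1.0940 = 1.10712800.
Deflate: 1.07594640 / 1.10712800 = 0.97183560.
Annualized real rate = 0.97183560^(1/2) − 1 = -1.4183% → -1.42%.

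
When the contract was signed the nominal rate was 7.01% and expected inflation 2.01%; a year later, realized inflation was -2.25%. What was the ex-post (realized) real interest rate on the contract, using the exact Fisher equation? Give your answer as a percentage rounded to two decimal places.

9.47%

Ex-post: (1 + 0.0701)/(1 − 0.0225) − 1 = 9.4731%
So the realized real rate is 9.47%.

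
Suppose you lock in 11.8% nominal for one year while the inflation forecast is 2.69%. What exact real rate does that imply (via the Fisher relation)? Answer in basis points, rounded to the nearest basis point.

887 basis points

By the Fisher relation, 1 + r = (1 + i)/(1 + π).
1 + r = 1.11800 / 1.02690 = 1.088714
r = 1.088714 − 1 = 8.8714%, i.e. 887 basis points.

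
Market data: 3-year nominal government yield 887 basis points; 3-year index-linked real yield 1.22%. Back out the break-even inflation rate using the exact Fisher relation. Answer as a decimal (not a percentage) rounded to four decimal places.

(1 + π) = (1 + i)/(1 + r) = 1.08870 / 1.01220 = 1.075578
Break-even inflation = 1.075578 − 1 → 0.0756.

0.0756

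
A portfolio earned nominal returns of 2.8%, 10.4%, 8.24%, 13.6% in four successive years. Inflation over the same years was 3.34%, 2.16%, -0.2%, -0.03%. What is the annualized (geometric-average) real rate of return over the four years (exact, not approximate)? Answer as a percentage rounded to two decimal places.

Nominal growth factor = 1.0280 × 1.1040 × 1.0824 × 1.1360 = 1.39549506
Price-level growth factor = 1.0334 × 1.0216 × 0.9980 × 0.9997 = 1.05329391
Real growth factor = 1.39549506 / 1.05329391 = 1.32488666
Annualized real rate = 1.32488666^(1/4) − 1 = 7.2864% → 7.29%.

7.29%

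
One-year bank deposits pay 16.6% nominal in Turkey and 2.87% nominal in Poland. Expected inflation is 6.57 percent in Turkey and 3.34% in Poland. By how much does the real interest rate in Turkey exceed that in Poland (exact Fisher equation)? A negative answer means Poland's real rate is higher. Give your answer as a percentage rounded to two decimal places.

Turkey: (1 + 0.1660)/(1 + 0.0657) − 1 = 9.4117%
Poland: (1 + 0.0287)/(1 + 0.0334) − 1 = -0.4548%
Differential = 9.4117% − (-0.4548%) = 9.8665% → 9.87%.

9.87%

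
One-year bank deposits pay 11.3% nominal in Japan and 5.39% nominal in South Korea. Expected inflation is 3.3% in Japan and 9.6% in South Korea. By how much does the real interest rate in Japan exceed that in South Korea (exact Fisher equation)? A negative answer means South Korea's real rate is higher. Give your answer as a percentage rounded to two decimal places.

Japan: (1 + 0.1130)/(1 + 0.0330) − 1 = 7.7444%
South Korea: (1 + 0.0539)/(1 + 0.0960) − 1 = -3.8412%
Differential = 7.7444% − (-3.8412%) = 11.5857% → 11.59%.

11.59%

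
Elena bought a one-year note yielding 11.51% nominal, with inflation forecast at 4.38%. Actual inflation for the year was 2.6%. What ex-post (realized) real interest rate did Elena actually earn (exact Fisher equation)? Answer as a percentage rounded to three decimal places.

8.684%

Ex-post: (1 + 0.1151)/(1 + 0.0260) − 1 = 8.6842%
So the realized real rate is 8.684%.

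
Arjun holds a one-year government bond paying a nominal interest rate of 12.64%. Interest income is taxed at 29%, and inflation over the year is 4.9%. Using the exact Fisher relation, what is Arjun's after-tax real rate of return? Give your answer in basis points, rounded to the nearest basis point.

388 basis points

After-tax nominal return = 12.64% × (1 − 0.29) = 8.9744%.
1 + r = 1.089744 / 1.04900 = 1.038841
After-tax real rate = 1.038841 − 1 → 388 basis points.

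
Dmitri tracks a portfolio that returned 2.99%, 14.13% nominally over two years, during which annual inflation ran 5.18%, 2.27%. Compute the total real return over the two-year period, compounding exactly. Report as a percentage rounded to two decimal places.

Nominal growth factor = 1.0299 × 1.1413 = 1.175425
Price-level growth factor = 1.0518 × 1.0227 = 1.075676
Real growth factor = 1.175425 / 1.075676 = 1.092731
Total real return = 1.092731 − 1 → 9.27%.

9.27%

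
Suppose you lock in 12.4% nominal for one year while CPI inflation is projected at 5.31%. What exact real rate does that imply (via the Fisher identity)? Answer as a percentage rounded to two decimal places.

6.73%

1 + r = 1.12400 / 1.05310 = 1.067325
r = 1.067325 − 1 = 6.7325%, i.e. 6.73%.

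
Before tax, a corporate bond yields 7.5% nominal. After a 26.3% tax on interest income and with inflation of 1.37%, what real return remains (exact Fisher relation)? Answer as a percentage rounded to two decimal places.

After-tax nominal return = 7.5% × (1 − 0.263) = 5.5275%.
1 + r = 1.055275 / 1.01370 = 1.041013
After-tax real rate = 1.041013 − 1 → 4.10%.

4.10%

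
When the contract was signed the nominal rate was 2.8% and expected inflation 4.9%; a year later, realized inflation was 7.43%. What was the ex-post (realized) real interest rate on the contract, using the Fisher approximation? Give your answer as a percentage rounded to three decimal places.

-4.630%

Ex-post: 2.8% − 7.43% = -4.630%
So the realized real rate is -4.630%.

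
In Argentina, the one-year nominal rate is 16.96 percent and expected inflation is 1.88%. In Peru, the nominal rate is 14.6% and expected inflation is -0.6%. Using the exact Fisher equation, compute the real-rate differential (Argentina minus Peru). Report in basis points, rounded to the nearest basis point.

-49 basis points

Argentina: (1 + 0.1696)/(1 + 0.0188) − 1 = 14.8017%
Peru: (1 + 0.1460)/(1 − 0.0060) − 1 = 15.2918%
Differential = 14.8017% − 15.2918% = -0.4900% → -49 basis points.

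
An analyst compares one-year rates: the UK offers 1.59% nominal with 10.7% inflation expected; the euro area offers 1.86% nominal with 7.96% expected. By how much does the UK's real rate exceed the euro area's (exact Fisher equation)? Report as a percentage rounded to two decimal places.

-2.58%

The UK: (1 + 0.0159)/(1 + 0.1070) − 1 = -8.2294%
The euro area: (1 + 0.0186)/(1 + 0.0796) − 1 = -5.6502%
Differential = -8.2294% − (-5.6502%) = -2.5792% → -2.58%.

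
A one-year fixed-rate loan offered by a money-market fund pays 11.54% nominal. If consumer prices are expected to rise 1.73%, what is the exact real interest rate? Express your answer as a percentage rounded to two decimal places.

9.64%

By the Fisher equation, 1 + r = (1 + i)/(1 + π).
1 + r = 1.11540 / 1.01730 = 1.096432
r = 1.096432 − 1 = 9.6432%, i.e. 9.64%.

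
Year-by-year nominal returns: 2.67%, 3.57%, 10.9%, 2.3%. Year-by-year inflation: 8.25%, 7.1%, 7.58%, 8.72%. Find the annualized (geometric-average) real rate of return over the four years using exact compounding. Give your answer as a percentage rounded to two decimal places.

-2.88%

Nominal growth factor = 1.0267 × 1.0357 × 1.1090 × 1.0230 = 1.20638164
Price-level growth factor = 1.0825 × 1.0710 × 1.0758 × 1.0872 = 1.35599585
Real growth factor = 1.20638164 / 1.35599585 = 0.88966470
Annualized real rate = 0.88966470^(1/4) − 1 = -2.8805% → -2.88%.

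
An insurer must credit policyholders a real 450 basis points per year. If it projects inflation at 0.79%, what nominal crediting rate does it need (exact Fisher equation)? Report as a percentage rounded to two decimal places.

(1 + i) = (1 + r)(1 + π) = 1.04500 × 1.00790 = 1.0532555
i = 1.0532555 − 1, so the required nominal rate is 5.33%.

5.33%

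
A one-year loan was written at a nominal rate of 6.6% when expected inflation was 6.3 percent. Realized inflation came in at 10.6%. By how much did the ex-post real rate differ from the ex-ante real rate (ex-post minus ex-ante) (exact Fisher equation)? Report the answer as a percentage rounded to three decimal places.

Ex-ante: (1 + 0.0660)/(1 + 0.0630) − 1 = 0.2822%
Ex-post: (1 + 0.0660)/(1 + 0.1060) − 1 = -3.6166%
Difference (ex-post − ex-ante) = -3.8989% → -3.899%.

-3.899%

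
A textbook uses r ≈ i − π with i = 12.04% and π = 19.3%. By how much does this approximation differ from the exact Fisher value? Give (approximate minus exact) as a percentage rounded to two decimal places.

-1.17%

Approximate: r ≈ 12.040% − 19.300% = -7.2600%
Exact: (1 + 0.1204)/(1 + 0.1930) − 1 = -6.0855%
Error = -7.2600% − (-6.0855%) = -1.1745% → -1.17%.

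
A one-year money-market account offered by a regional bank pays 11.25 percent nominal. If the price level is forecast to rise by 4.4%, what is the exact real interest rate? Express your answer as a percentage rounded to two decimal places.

1 + r = 1.11250 / 1.04400 = 1.065613
r = 1.065613 − 1 = 6.5613%, i.e. 6.56%.

6.56%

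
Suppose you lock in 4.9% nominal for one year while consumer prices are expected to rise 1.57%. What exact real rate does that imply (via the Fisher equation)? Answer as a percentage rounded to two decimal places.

By the Fisher equation, 1 + r = (1 + i)/(1 + π).
1 + r = 1.04900 / 1.01570 = 1.032785
r = 1.032785 − 1 = 3.2785%, i.e. 3.28%.

3.28%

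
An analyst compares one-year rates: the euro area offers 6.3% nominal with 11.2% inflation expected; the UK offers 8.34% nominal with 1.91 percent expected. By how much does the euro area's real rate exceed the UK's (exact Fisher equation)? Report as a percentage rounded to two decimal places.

The euro area: (1 + 0.0630)/(1 + 0.1120) − 1 = -4.4065%
The UK: (1 + 0.0834)/(1 + 0.0191) − 1 = 6.3095%
Differential = -4.4065% − 6.3095% = -10.7160% → -10.72%.

-10.72%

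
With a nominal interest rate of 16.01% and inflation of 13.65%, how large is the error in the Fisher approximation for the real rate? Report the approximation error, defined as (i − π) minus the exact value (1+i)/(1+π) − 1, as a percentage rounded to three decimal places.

0.283%

Approximate: r ≈ 16.010% − 13.650% = 2.3600%
Exact: (1 + 0.1601)/(1 + 0.1365) − 1 = 2.0766%
Error = 2.3600% − 2.0766% = 0.2834% → 0.283%.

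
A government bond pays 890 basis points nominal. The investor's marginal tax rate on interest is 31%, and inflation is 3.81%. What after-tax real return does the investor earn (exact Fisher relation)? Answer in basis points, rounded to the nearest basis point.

After-tax nominal return = 8.9% × (1 − 0.31) = 6.1410%.
1 + r = 1.06141 / 1.03810 = 1.022454
After-tax real rate = 1.022454 − 1 → 225 basis points.

225 basis points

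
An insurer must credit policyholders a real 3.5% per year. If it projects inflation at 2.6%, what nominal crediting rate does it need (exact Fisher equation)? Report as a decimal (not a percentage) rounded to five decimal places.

(1 + i) = (1 + r)(1 + π) = 1.03500 × 1.02600 = 1.06191
i = 1.06191 − 1, so the required nominal rate is 0.06191.

0.06191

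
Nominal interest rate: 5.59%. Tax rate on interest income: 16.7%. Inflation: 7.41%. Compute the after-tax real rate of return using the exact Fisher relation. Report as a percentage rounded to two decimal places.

After-tax nominal return = 5.59% × (1 − 0.167) = 4.65647%.
1 + r = 1.0465647 / 1.07410 = 0.974364
After-tax real rate = 0.974364 − 1 → -2.56%.

-2.56%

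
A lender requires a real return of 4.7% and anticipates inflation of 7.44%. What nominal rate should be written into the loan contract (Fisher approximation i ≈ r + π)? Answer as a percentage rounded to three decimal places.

i ≈ r + π = 4.7% + 7.44% = 12.140%.

12.140%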